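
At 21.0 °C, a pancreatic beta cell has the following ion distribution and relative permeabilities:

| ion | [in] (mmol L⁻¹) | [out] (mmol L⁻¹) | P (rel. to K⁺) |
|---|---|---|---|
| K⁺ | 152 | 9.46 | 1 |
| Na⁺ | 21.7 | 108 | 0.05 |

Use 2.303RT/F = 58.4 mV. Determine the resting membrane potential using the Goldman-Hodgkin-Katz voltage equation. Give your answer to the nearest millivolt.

Vm = 58.4 · log₁₀[(Σ P·[cation]ₒ + Σ P·[anion]ᵢ) / (Σ P·[cation]ᵢ + Σ P·[anion]ₒ)]
Numerator = 1×9.46 + 0.05×108 = 14.86
Denominator = 1×152 + 0.05×21.7 = 153.1
Vm = 58.4 · log₁₀(0.09707) = 58.4 × (-1.0129) = -59.15 mV

-59 mV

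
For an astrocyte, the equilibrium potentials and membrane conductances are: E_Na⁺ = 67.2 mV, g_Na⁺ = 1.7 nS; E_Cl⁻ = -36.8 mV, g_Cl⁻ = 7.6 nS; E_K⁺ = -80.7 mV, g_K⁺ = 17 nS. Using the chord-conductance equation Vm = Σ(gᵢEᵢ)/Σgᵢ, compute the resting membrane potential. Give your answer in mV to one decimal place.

Σ gᵢEᵢ = 1.7·(67.2) + 7.6·(-36.8) + 17·(-80.7) = -1537.34
Σ gᵢ = 1.7 + 7.6 + 17 = 26.3
Vm = -1537.34 / 26.3 = -58.45 mV

-58.5 mV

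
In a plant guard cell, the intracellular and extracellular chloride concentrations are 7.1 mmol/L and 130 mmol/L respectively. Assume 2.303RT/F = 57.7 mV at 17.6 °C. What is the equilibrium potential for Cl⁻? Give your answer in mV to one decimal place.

-72.9 mV

E = (57.7/z) · log₁₀([Cl⁻]_out/[Cl⁻]_in) with z = -1.
For an anion, dividing by z = -1 reverses the sign.
= (57.7/-1) · log₁₀(130/7.1) = -57.70 · log₁₀(18.31)
= -57.70 · (1.2627) = -72.86 mV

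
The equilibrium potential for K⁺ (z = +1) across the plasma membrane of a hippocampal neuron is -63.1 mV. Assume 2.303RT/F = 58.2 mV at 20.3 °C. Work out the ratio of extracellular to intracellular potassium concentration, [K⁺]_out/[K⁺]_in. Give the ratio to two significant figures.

log₁₀([out]/[in]) = E·z/(58.2) = -63.1 × 1 / 58.2 = -1.0842
[out]/[in] = 10^(-1.0842) = 0.08238

0.082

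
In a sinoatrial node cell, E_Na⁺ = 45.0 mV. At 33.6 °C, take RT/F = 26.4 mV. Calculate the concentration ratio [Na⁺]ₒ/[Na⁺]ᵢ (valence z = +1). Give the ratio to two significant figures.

ln([out]/[in]) = E·z/(26.4) = 45.0 × 1 / 26.4 = 1.7045
[out]/[in] = e^(1.7045) = 5.499

5.5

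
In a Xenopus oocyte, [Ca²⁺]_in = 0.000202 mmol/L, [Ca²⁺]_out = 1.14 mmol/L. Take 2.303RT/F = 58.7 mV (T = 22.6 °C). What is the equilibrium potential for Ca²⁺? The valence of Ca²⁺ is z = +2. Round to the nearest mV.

110 mV

E = (58.7/z) · log₁₀([Ca²⁺]_out/[Ca²⁺]_in) with z = +2.
= (58.7/2) · log₁₀(1.14/0.000202) = 29.35 · log₁₀(5644)
= 29.35 · (3.7516) = 110.11 mV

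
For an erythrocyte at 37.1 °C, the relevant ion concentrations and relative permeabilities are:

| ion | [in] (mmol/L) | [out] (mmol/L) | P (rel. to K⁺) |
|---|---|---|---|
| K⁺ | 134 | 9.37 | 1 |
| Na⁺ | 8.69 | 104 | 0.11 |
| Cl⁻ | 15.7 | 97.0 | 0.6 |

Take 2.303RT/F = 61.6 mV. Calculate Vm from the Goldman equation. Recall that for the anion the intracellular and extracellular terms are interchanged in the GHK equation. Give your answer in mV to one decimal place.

Vm = 61.6 · log₁₀[(Σ P·[cation]ₒ + Σ P·[anion]ᵢ) / (Σ P·[cation]ᵢ + Σ P·[anion]ₒ)]
Numerator = 1×9.37 + 0.11×104 + 0.6×15.7 = 30.23
Denominator = 1×134 + 0.11×8.69 + 0.6×97.0 = 193.2
Vm = 61.6 · log₁₀(0.15651) = 61.6 × (-0.8055) = -49.62 mV

-49.6 mV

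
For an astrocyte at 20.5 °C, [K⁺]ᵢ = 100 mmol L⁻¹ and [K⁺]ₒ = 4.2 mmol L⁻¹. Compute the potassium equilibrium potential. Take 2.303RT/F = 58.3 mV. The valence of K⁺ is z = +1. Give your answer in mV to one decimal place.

-80.3 mV

E = (58.3/z) · log₁₀([K⁺]_out/[K⁺]_in) with z = +1.
= (58.3/1) · log₁₀(4.2/100) = 58.30 · log₁₀(0.042)
= 58.30 · (-1.3768) = -80.26 mV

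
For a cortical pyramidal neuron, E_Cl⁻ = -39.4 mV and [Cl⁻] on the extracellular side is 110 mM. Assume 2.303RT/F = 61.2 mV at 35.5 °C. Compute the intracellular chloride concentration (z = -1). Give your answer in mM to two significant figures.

Nernst: E = (61.2/-1) · log₁₀([out]/[in]), so log₁₀([out]/[in]) = -39.4 × -1 / 61.2 = 0.6438.
[out]/[in] = 10^(0.6438) = 4.403.
[in] = 110 / 4.403 = 24.98 mM.

25 mM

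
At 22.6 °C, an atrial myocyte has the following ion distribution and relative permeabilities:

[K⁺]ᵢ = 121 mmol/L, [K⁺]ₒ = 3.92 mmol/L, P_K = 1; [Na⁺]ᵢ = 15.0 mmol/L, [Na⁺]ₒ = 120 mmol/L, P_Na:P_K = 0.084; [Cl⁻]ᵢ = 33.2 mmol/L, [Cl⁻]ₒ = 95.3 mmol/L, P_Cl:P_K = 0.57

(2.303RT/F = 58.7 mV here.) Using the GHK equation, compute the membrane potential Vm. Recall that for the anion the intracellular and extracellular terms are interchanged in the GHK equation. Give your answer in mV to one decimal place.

-42.8 mV

Vm = 58.7 · log₁₀[(Σ P·[cation]ₒ + Σ P·[anion]ᵢ) / (Σ P·[cation]ᵢ + Σ P·[anion]ₒ)]
Numerator = 1×3.92 + 0.084×120 + 0.57×33.2 = 32.92
Denominator = 1×121 + 0.084×15.0 + 0.57×95.3 = 176.6
Vm = 58.7 · log₁₀(0.18645) = 58.7 × (-0.7294) = -42.82 mV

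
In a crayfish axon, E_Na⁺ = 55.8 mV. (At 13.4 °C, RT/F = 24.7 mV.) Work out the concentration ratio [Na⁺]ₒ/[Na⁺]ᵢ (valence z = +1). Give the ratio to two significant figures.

ln([out]/[in]) = E·z/(24.7) = 55.8 × 1 / 24.7 = 2.2591
[out]/[in] = e^(2.2591) = 9.575

9.6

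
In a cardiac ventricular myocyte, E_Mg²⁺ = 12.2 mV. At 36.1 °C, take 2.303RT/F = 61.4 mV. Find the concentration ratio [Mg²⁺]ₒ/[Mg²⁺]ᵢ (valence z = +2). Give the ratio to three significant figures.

log₁₀([out]/[in]) = E·z/(61.4) = 12.2 × 2 / 61.4 = 0.3974
[out]/[in] = 10^(0.3974) = 2.497

2.50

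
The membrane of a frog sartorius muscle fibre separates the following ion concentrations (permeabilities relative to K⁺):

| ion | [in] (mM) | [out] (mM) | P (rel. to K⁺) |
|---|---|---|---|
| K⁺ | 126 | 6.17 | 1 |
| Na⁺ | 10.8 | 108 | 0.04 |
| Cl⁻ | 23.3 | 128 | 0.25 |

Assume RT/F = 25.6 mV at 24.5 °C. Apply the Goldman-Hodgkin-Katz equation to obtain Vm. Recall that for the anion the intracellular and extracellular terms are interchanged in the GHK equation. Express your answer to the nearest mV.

Vm = 25.6 · ln[(Σ P·[cation]ₒ + Σ P·[anion]ᵢ) / (Σ P·[cation]ᵢ + Σ P·[anion]ₒ)]
Numerator = 1×6.17 + 0.04×108 + 0.25×23.3 = 16.32
Denominator = 1×126 + 0.04×10.8 + 0.25×128 = 158.4
Vm = 25.6 · ln(0.10298) = 25.6 × (-2.2732) = -58.19 mV

-58 mV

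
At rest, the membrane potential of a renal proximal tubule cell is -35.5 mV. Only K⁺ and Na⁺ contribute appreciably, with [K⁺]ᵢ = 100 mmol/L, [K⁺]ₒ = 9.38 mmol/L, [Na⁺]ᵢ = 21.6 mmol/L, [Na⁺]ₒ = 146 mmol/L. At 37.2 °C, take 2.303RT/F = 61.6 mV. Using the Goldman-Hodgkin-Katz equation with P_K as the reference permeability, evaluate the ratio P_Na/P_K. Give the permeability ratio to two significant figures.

0.12

Let α = P_Na/P_K. GHK: Vm = 61.6·log₁₀[(Kₒ + α·Naₒ)/(Kᵢ + α·Naᵢ)].
10^(Vm/61.6) = 10^(-35.5/61.6) = 0.26528
So 0.26528·(Kᵢ + α·Naᵢ) = Kₒ + α·Naₒ → α = (0.26528·100.0 − 9.38) / (146.0 − 0.26528·21.6)
α = (26.53 − 9.38) / (146.0 − 5.73) = 17.15/140.3 = 0.1222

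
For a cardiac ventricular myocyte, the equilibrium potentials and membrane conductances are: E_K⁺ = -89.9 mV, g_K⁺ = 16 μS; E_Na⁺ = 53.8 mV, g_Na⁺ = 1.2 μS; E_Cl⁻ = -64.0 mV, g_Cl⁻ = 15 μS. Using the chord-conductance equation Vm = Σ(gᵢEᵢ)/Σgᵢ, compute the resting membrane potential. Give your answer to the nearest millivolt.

Σ gᵢEᵢ = 16·(-89.9) + 1.2·(53.8) + 15·(-64.0) = -2333.84
Σ gᵢ = 16 + 1.2 + 15 = 32.2
Vm = -2333.84 / 32.2 = -72.48 mV

-72 mV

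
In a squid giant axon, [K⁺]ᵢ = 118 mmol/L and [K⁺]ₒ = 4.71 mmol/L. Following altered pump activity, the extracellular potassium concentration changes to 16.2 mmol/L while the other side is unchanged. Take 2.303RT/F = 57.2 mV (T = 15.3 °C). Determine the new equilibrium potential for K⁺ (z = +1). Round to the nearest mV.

-49 mV

After the shift: [K⁺]_out = 16.2, [K⁺]_in = 118 mmol/L.
E_new = (57.2/1)·log₁₀(16.2/118) = 57.20 · (-0.8624) = -49.33 mV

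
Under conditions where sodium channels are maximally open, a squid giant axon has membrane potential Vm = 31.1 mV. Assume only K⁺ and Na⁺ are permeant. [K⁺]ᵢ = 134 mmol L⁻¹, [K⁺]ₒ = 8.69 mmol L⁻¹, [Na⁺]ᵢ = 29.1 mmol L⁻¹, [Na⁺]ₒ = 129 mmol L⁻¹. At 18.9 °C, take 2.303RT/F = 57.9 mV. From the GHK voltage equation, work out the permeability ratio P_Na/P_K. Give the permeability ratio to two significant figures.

Let α = P_Na/P_K. GHK: Vm = 57.9·log₁₀[(Kₒ + α·Naₒ)/(Kᵢ + α·Naᵢ)].
10^(Vm/57.9) = 10^(31.1/57.9) = 3.4446
So 3.4446·(Kᵢ + α·Naᵢ) = Kₒ + α·Naₒ → α = (3.4446·134.0 − 8.69) / (129.0 − 3.4446·29.1)
α = (461.6 − 8.69) / (129.0 − 100.2) = 452.9/28.76 = 15.74

16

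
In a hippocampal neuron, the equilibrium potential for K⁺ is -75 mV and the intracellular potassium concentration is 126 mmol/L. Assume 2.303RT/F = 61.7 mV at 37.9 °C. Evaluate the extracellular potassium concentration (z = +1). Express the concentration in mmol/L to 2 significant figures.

7.7 mmol/L

Nernst: E = (61.7/1) · log₁₀([out]/[in]), so log₁₀([out]/[in]) = -75.0 × 1 / 61.7 = -1.2156.
[out]/[in] = 10^(-1.2156) = 0.06088.
[out] = 0.06088 × 126 = 7.67 mmol/L.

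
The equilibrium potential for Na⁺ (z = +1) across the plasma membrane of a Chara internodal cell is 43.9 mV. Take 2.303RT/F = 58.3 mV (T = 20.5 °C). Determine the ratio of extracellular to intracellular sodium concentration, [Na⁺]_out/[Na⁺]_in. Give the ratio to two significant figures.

log₁₀([out]/[in]) = E·z/(58.3) = 43.9 × 1 / 58.3 = 0.7530
[out]/[in] = 10^(0.7530) = 5.662

5.7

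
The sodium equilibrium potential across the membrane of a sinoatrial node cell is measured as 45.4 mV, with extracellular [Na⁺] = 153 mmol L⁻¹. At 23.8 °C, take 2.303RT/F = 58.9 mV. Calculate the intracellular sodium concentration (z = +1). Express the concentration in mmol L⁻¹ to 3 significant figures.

Nernst: E = (58.9/1) · log₁₀([out]/[in]), so log₁₀([out]/[in]) = 45.4 × 1 / 58.9 = 0.7708.
[out]/[in] = 10^(0.7708) = 5.899.
[in] = 153 / 5.899 = 25.94 mmol L⁻¹.

25.9 mmol L⁻¹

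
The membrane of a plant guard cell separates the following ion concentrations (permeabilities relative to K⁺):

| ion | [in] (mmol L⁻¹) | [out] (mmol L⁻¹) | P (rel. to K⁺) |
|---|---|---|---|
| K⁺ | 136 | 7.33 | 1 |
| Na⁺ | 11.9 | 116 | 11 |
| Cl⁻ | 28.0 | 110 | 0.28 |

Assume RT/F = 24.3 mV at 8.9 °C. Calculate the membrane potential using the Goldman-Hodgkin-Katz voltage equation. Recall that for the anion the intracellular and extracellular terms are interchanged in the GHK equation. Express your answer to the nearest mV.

Vm = 24.3 · ln[(Σ P·[cation]ₒ + Σ P·[anion]ᵢ) / (Σ P·[cation]ᵢ + Σ P·[anion]ₒ)]
Numerator = 1×7.33 + 11×116 + 0.28×28.0 = 1291
Denominator = 1×136 + 11×11.9 + 0.28×110 = 297.7
Vm = 24.3 · ln(4.3372) = 24.3 × (1.4672) = 35.65 mV

36 mV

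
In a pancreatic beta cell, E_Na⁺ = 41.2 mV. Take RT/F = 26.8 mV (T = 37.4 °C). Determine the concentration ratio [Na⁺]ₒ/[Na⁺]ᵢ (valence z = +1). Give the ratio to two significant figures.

4.7

ln([out]/[in]) = E·z/(26.8) = 41.2 × 1 / 26.8 = 1.5373
[out]/[in] = e^(1.5373) = 4.652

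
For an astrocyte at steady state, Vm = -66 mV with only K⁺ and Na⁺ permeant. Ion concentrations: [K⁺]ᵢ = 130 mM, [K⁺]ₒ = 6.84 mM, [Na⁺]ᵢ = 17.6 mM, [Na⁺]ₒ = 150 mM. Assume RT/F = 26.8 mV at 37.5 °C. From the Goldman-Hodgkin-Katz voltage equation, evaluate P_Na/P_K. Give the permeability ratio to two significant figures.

0.029

Let α = P_Na/P_K. GHK: Vm = 26.8·ln[(Kₒ + α·Naₒ)/(Kᵢ + α·Naᵢ)].
e^(Vm/26.8) = e^(-66.0/26.8) = 0.085206
So 0.085206·(Kᵢ + α·Naᵢ) = Kₒ + α·Naₒ → α = (0.085206·130.0 − 6.84) / (150.0 − 0.085206·17.6)
α = (11.08 − 6.84) / (150.0 − 1.5) = 4.237/148.5 = 0.02853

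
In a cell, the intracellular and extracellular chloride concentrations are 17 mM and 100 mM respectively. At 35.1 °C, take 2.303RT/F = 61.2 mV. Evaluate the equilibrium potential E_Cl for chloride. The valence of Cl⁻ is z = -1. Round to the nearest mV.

E = (61.2/z) · log₁₀([Cl⁻]_out/[Cl⁻]_in) with z = -1.
For an anion, dividing by z = -1 reverses the sign.
= (61.2/-1) · log₁₀(100/17) = -61.20 · log₁₀(5.882)
= -61.20 · (0.7696) = -47.10 mV

-47 mV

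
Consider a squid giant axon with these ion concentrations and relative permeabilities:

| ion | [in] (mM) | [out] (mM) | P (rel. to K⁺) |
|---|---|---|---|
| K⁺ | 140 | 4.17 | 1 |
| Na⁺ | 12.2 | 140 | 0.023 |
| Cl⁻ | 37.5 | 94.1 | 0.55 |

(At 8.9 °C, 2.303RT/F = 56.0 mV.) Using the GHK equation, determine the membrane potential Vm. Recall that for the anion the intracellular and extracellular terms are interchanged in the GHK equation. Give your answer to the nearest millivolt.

-47 mV

Vm = 56.0 · log₁₀[(Σ P·[cation]ₒ + Σ P·[anion]ᵢ) / (Σ P·[cation]ᵢ + Σ P·[anion]ₒ)]
Numerator = 1×4.17 + 0.023×140 + 0.55×37.5 = 28.02
Denominator = 1×140 + 0.023×12.2 + 0.55×94.1 = 192
Vm = 56.0 · log₁₀(0.14588) = 56.0 × (-0.8360) = -46.82 mV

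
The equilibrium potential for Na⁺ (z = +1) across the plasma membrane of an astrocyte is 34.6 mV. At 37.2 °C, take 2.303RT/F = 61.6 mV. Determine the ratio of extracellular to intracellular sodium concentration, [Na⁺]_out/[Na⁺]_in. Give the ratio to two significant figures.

3.6

log₁₀([out]/[in]) = E·z/(61.6) = 34.6 × 1 / 61.6 = 0.5617
[out]/[in] = 10^(0.5617) = 3.645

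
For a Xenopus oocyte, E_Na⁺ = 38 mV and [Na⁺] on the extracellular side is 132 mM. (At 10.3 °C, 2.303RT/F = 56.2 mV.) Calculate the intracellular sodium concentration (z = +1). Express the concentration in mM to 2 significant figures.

28 mM

Nernst: E = (56.2/1) · log₁₀([out]/[in]), so log₁₀([out]/[in]) = 38.0 × 1 / 56.2 = 0.6762.
[out]/[in] = 10^(0.6762) = 4.744.
[in] = 132 / 4.744 = 27.82 mM.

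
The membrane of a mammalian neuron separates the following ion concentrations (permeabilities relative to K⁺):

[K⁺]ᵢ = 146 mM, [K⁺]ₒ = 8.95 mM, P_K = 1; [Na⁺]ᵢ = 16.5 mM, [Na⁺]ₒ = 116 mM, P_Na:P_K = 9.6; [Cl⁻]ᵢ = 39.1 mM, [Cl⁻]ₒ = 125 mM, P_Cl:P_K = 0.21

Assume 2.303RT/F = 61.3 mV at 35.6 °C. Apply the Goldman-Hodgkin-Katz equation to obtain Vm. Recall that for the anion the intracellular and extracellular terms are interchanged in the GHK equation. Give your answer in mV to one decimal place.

Vm = 61.3 · log₁₀[(Σ P·[cation]ₒ + Σ P·[anion]ᵢ) / (Σ P·[cation]ᵢ + Σ P·[anion]ₒ)]
Numerator = 1×8.95 + 9.6×116 + 0.21×39.1 = 1131
Denominator = 1×146 + 9.6×16.5 + 0.21×125 = 330.6
Vm = 61.3 · log₁₀(3.4198) = 61.3 × (0.5340) = 32.73 mV

32.7 mV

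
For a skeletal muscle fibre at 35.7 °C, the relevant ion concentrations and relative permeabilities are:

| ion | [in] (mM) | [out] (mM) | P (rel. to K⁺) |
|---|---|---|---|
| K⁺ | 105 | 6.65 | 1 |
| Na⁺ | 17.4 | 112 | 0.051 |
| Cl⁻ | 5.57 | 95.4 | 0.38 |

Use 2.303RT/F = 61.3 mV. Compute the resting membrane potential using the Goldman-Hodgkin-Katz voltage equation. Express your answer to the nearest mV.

-61 mV

Vm = 61.3 · log₁₀[(Σ P·[cation]ₒ + Σ P·[anion]ᵢ) / (Σ P·[cation]ᵢ + Σ P·[anion]ₒ)]
Numerator = 1×6.65 + 0.051×112 + 0.38×5.57 = 14.48
Denominator = 1×105 + 0.051×17.4 + 0.38×95.4 = 142.1
Vm = 61.3 · log₁₀(0.10186) = 61.3 × (-0.9920) = -60.81 mV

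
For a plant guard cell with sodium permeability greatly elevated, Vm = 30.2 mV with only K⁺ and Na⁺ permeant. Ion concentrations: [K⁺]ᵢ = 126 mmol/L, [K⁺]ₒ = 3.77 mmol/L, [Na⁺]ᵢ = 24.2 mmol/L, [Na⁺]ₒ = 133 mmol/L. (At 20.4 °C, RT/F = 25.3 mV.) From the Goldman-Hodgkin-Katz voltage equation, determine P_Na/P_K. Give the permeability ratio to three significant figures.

7.75

Let α = P_Na/P_K. GHK: Vm = 25.3·ln[(Kₒ + α·Naₒ)/(Kᵢ + α·Naᵢ)].
e^(Vm/25.3) = e^(30.2/25.3) = 3.2992
So 3.2992·(Kᵢ + α·Naᵢ) = Kₒ + α·Naₒ → α = (3.2992·126.0 − 3.77) / (133.0 − 3.2992·24.2)
α = (415.7 − 3.77) / (133.0 − 79.84) = 411.9/53.16 = 7.749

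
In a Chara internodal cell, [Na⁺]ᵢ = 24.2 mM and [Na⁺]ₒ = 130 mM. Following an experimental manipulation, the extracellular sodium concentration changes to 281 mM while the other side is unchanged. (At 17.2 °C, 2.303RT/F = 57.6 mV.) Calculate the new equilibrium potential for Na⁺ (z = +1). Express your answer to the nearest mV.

61 mV

After the shift: [Na⁺]_out = 281, [Na⁺]_in = 24.2 mM.
E_new = (57.6/1)·log₁₀(281/24.2) = 57.60 · (1.0649) = 61.34 mV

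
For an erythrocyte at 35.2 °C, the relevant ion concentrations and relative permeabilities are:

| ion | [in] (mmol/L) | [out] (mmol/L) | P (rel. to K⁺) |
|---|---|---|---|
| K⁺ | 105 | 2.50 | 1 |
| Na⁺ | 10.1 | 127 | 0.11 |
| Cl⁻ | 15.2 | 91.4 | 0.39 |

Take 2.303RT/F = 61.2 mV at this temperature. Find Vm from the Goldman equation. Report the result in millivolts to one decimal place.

-49.0 mV

Vm = 61.2 · log₁₀[(Σ P·[cation]ₒ + Σ P·[anion]ᵢ) / (Σ P·[cation]ᵢ + Σ P·[anion]ₒ)]
Numerator = 1×2.50 + 0.11×127 + 0.39×15.2 = 22.4
Denominator = 1×105 + 0.11×10.1 + 0.39×91.4 = 141.8
Vm = 61.2 · log₁₀(0.158) = 61.2 × (-0.8013) = -49.04 mV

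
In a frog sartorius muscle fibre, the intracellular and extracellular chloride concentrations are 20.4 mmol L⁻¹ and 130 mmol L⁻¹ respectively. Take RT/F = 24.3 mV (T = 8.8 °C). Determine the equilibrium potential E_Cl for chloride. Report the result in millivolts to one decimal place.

-45.0 mV

E = (24.3/z) · ln([Cl⁻]_out/[Cl⁻]_in) with z = -1.
For an anion, dividing by z = -1 reverses the sign.
= (24.3/-1) · ln(130/20.4) = -24.30 · ln(6.373)
= -24.30 · (1.8520) = -45.00 mV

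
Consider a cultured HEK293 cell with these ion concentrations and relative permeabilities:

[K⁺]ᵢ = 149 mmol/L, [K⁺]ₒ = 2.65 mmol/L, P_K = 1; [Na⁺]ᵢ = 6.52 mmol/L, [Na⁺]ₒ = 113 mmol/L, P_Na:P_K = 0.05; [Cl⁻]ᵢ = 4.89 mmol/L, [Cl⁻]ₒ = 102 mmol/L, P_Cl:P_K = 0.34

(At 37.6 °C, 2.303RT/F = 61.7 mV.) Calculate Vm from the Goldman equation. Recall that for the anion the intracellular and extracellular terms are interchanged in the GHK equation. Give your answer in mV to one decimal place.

-78.1 mV

Vm = 61.7 · log₁₀[(Σ P·[cation]ₒ + Σ P·[anion]ᵢ) / (Σ P·[cation]ᵢ + Σ P·[anion]ₒ)]
Numerator = 1×2.65 + 0.05×113 + 0.34×4.89 = 9.963
Denominator = 1×149 + 0.05×6.52 + 0.34×102 = 184
Vm = 61.7 · log₁₀(0.054143) = 61.7 × (-1.2665) = -78.14 mV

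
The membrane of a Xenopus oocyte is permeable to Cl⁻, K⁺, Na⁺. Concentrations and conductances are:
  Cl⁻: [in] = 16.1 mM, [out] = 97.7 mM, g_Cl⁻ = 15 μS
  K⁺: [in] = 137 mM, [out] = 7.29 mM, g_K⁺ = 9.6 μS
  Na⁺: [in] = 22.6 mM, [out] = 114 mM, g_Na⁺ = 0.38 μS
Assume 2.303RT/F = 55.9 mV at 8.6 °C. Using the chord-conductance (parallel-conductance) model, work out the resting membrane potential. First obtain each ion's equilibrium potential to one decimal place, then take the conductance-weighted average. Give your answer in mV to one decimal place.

-53.1 mV

E_Cl⁻ = (55.9/-1)·log₁₀(97.7/16.1) = -43.8 mV
E_K⁺ = (55.9/1)·log₁₀(7.29/137) = -71.2 mV
E_Na⁺ = (55.9/1)·log₁₀(114/22.6) = 39.3 mV
Vm = (Σ gᵢEᵢ)/(Σ gᵢ) = (15·-43.8 + 9.6·-71.2 + 0.38·39.3) / (15 + 9.6 + 0.38)
= -1325.59 / 24.98 = -53.07 mV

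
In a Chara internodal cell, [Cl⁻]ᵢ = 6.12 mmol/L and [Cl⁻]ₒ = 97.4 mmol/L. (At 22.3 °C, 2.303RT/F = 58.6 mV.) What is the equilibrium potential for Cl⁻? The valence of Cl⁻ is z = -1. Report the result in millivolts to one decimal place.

E = (58.6/z) · log₁₀([Cl⁻]_out/[Cl⁻]_in) with z = -1.
For an anion, dividing by z = -1 reverses the sign.
= (58.6/-1) · log₁₀(97.4/6.12) = -58.60 · log₁₀(15.92)
= -58.60 · (1.2018) = -70.43 mV

-70.4 mV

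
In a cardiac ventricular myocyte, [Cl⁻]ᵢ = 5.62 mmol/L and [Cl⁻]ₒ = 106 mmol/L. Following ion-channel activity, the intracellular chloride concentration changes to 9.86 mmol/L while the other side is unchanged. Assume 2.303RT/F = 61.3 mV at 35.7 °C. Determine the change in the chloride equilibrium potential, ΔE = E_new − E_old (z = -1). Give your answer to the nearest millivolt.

15 mV

E_old = (61.3/-1)·log₁₀(106/5.62) = -78.19 mV
E_new = (61.3/-1)·log₁₀(106/9.86) = -63.23 mV
ΔE = -63.23 − (-78.19) = 14.97 mV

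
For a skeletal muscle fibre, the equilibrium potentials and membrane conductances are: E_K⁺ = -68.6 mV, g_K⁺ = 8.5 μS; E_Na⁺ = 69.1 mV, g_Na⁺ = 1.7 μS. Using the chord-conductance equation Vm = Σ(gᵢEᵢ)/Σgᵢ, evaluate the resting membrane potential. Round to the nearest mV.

Σ gᵢEᵢ = 8.5·(-68.6) + 1.7·(69.1) = -465.63
Σ gᵢ = 8.5 + 1.7 = 10.2
Vm = -465.63 / 10.2 = -45.65 mV

-46 mV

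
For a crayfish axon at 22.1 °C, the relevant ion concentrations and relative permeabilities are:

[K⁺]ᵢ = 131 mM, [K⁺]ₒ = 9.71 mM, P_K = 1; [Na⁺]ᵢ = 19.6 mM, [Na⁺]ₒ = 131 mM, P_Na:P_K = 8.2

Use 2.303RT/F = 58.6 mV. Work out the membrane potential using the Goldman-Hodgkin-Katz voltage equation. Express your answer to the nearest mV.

33 mV

Vm = 58.6 · log₁₀[(Σ P·[cation]ₒ + Σ P·[anion]ᵢ) / (Σ P·[cation]ᵢ + Σ P·[anion]ₒ)]
Numerator = 1×9.71 + 8.2×131 = 1084
Denominator = 1×131 + 8.2×19.6 = 291.7
Vm = 58.6 · log₁₀(3.7156) = 58.6 × (0.5700) = 33.40 mV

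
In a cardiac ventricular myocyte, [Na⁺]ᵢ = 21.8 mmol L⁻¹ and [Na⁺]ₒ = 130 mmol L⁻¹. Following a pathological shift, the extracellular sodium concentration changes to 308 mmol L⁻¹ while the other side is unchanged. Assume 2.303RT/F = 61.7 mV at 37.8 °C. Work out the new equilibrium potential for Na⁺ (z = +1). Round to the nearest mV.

71 mV

After the shift: [Na⁺]_out = 308, [Na⁺]_in = 21.8 mmol L⁻¹.
E_new = (61.7/1)·log₁₀(308/21.8) = 61.70 · (1.1501) = 70.96 mV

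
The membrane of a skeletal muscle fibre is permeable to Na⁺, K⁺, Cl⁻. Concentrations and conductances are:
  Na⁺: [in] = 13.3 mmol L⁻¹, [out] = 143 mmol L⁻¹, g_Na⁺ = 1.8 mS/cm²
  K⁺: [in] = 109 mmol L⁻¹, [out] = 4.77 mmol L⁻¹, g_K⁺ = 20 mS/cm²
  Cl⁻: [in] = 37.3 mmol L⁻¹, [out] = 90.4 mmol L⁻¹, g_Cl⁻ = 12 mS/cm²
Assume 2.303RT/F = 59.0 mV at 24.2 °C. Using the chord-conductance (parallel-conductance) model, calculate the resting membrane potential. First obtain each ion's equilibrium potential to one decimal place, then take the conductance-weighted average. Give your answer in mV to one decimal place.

E_Na⁺ = (59.0/1)·log₁₀(143/13.3) = 60.9 mV
E_K⁺ = (59.0/1)·log₁₀(4.77/109) = -80.2 mV
E_Cl⁻ = (59.0/-1)·log₁₀(90.4/37.3) = -22.7 mV
Vm = (Σ gᵢEᵢ)/(Σ gᵢ) = (1.8·60.9 + 20·-80.2 + 12·-22.7) / (1.8 + 20 + 12)
= -1766.78 / 33.8 = -52.27 mV

-52.3 mV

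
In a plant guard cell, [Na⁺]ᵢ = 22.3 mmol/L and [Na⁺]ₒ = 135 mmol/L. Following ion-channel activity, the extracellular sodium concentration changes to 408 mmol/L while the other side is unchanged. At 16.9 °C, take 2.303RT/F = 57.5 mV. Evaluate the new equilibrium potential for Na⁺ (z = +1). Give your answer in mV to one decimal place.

72.6 mV

After the shift: [Na⁺]_out = 408, [Na⁺]_in = 22.3 mmol/L.
E_new = (57.5/1)·log₁₀(408/22.3) = 57.50 · (1.2624) = 72.59 mV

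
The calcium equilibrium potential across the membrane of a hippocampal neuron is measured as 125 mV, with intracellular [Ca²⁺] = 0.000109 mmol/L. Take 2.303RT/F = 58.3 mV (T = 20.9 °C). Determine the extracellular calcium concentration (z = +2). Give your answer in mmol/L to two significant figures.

Nernst: E = (58.3/2) · log₁₀([out]/[in]), so log₁₀([out]/[in]) = 125.0 × 2 / 58.3 = 4.2882.
[out]/[in] = 10^(4.2882) = 1.942e+04.
[out] = 1.942e+04 × 0.000109 = 2.116 mmol/L.

2.1 mmol/L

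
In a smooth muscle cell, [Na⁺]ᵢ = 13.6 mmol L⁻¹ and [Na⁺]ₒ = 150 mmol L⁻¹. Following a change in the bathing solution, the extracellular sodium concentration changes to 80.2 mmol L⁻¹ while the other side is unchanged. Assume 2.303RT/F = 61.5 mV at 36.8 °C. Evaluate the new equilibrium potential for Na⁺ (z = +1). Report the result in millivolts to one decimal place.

After the shift: [Na⁺]_out = 80.2, [Na⁺]_in = 13.6 mmol L⁻¹.
E_new = (61.5/1)·log₁₀(80.2/13.6) = 61.50 · (0.7706) = 47.39 mV

47.4 mV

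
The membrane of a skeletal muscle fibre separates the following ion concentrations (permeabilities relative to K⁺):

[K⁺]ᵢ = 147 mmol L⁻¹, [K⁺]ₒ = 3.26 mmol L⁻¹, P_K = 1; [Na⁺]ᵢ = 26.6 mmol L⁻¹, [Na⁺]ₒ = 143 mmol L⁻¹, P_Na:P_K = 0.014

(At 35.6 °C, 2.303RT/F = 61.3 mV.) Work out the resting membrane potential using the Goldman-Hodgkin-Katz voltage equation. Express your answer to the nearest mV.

Vm = 61.3 · log₁₀[(Σ P·[cation]ₒ + Σ P·[anion]ᵢ) / (Σ P·[cation]ᵢ + Σ P·[anion]ₒ)]
Numerator = 1×3.26 + 0.014×143 = 5.262
Denominator = 1×147 + 0.014×26.6 = 147.4
Vm = 61.3 · log₁₀(0.035705) = 61.3 × (-1.4473) = -88.72 mV

-89 mV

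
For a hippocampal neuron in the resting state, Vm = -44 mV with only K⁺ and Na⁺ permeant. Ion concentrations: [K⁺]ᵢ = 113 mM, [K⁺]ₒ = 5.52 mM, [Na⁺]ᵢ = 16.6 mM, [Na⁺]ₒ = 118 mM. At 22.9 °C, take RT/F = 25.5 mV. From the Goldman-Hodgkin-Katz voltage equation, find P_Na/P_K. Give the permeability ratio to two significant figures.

Let α = P_Na/P_K. GHK: Vm = 25.5·ln[(Kₒ + α·Naₒ)/(Kᵢ + α·Naᵢ)].
e^(Vm/25.5) = e^(-44.0/25.5) = 0.17809
So 0.17809·(Kᵢ + α·Naᵢ) = Kₒ + α·Naₒ → α = (0.17809·113.0 − 5.52) / (118.0 − 0.17809·16.6)
α = (20.12 − 5.52) / (118.0 − 2.956) = 14.6/115 = 0.1269

0.13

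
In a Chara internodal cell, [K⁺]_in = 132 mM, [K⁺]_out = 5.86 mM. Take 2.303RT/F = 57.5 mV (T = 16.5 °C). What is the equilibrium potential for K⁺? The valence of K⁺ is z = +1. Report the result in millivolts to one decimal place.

-77.8 mV

E = (57.5/z) · log₁₀([K⁺]_out/[K⁺]_in) with z = +1.
= (57.5/1) · log₁₀(5.86/132) = 57.50 · log₁₀(0.04439)
= 57.50 · (-1.3527) = -77.78 mV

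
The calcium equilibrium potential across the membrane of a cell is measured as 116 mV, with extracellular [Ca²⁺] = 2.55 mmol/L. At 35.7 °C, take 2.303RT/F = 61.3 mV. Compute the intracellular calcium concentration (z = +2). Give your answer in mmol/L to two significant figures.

0.00042 mmol/L

Nernst: E = (61.3/2) · log₁₀([out]/[in]), so log₁₀([out]/[in]) = 116.0 × 2 / 61.3 = 3.7847.
[out]/[in] = 10^(3.7847) = 6091.
[in] = 2.55 / 6091 = 0.0004187 mmol/L.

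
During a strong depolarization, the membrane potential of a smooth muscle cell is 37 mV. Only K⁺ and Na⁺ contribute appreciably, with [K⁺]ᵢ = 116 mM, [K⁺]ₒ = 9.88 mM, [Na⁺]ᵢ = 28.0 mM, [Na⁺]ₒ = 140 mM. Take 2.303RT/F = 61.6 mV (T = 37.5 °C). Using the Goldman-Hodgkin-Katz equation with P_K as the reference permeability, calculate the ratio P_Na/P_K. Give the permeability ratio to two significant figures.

Let α = P_Na/P_K. GHK: Vm = 61.6·log₁₀[(Kₒ + α·Naₒ)/(Kᵢ + α·Naᵢ)].
10^(Vm/61.6) = 10^(37.0/61.6) = 3.987
So 3.987·(Kᵢ + α·Naᵢ) = Kₒ + α·Naₒ → α = (3.987·116.0 − 9.88) / (140.0 − 3.987·28.0)
α = (462.5 − 9.88) / (140.0 − 111.6) = 452.6/28.36 = 15.96

16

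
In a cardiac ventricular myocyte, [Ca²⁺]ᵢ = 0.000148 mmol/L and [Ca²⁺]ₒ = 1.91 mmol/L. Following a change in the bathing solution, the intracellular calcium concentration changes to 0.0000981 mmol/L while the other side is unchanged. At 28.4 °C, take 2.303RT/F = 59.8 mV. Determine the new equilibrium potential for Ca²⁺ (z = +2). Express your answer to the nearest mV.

After the shift: [Ca²⁺]_out = 1.91, [Ca²⁺]_in = 0.0000981 mmol/L.
E_new = (59.8/2)·log₁₀(1.91/0.0000981) = 29.90 · (4.2894) = 128.25 mV

128 mV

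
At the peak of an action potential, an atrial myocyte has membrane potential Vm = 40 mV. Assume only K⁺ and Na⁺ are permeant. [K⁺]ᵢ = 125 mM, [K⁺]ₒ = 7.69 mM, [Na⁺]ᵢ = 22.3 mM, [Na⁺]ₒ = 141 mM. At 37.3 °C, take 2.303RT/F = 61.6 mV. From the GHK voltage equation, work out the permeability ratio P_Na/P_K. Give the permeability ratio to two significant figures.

13

Let α = P_Na/P_K. GHK: Vm = 61.6·log₁₀[(Kₒ + α·Naₒ)/(Kᵢ + α·Naᵢ)].
10^(Vm/61.6) = 10^(40.0/61.6) = 4.4602
So 4.4602·(Kᵢ + α·Naᵢ) = Kₒ + α·Naₒ → α = (4.4602·125.0 − 7.69) / (141.0 − 4.4602·22.3)
α = (557.5 − 7.69) / (141.0 − 99.46) = 549.8/41.54 = 13.24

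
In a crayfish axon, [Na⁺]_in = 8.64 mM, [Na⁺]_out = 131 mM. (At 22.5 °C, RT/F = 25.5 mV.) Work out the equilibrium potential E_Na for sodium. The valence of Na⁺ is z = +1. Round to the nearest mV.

E = (25.5/z) · ln([Na⁺]_out/[Na⁺]_in) with z = +1.
= (25.5/1) · ln(131/8.64) = 25.50 · ln(15.16)
= 25.50 · (2.7188) = 69.33 mV

69 mV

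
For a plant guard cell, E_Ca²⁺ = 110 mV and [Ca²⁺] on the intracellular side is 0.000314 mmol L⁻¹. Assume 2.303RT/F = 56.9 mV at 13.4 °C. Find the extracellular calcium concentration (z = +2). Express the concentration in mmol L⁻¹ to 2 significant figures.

2.3 mmol L⁻¹

Nernst: E = (56.9/2) · log₁₀([out]/[in]), so log₁₀([out]/[in]) = 110.0 × 2 / 56.9 = 3.8664.
[out]/[in] = 10^(3.8664) = 7352.
[out] = 7352 × 0.000314 = 2.309 mmol L⁻¹.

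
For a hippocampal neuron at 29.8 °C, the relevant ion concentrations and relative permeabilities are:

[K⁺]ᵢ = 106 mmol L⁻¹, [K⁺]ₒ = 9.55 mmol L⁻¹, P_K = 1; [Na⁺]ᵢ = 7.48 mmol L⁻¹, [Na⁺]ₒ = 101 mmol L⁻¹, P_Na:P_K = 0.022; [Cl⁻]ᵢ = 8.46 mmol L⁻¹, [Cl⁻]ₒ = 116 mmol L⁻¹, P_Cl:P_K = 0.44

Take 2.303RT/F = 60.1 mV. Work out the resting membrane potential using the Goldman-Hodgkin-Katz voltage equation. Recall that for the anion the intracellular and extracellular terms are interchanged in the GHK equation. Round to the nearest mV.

Vm = 60.1 · log₁₀[(Σ P·[cation]ₒ + Σ P·[anion]ᵢ) / (Σ P·[cation]ᵢ + Σ P·[anion]ₒ)]
Numerator = 1×9.55 + 0.022×101 + 0.44×8.46 = 15.49
Denominator = 1×106 + 0.022×7.48 + 0.44×116 = 157.2
Vm = 60.1 · log₁₀(0.098562) = 60.1 × (-1.0063) = -60.48 mV

-60 mV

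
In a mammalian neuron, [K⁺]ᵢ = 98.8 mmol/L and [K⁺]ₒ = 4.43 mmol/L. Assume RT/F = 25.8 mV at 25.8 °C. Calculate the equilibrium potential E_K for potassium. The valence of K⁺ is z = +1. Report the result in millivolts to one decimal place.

E = (25.8/z) · ln([K⁺]_out/[K⁺]_in) with z = +1.
= (25.8/1) · ln(4.43/98.8) = 25.80 · ln(0.04484)
= 25.80 · (-3.1047) = -80.10 mV

-80.1 mV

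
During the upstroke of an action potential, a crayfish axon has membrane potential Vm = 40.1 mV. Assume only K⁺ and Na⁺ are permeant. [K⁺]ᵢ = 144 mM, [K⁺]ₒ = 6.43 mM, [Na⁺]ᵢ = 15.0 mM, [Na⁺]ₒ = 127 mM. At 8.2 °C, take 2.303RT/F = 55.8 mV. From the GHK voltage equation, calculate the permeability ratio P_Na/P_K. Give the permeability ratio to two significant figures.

15

Let α = P_Na/P_K. GHK: Vm = 55.8·log₁₀[(Kₒ + α·Naₒ)/(Kᵢ + α·Naᵢ)].
10^(Vm/55.8) = 10^(40.1/55.8) = 5.2316
So 5.2316·(Kᵢ + α·Naᵢ) = Kₒ + α·Naₒ → α = (5.2316·144.0 − 6.43) / (127.0 − 5.2316·15.0)
α = (753.4 − 6.43) / (127.0 − 78.47) = 746.9/48.53 = 15.39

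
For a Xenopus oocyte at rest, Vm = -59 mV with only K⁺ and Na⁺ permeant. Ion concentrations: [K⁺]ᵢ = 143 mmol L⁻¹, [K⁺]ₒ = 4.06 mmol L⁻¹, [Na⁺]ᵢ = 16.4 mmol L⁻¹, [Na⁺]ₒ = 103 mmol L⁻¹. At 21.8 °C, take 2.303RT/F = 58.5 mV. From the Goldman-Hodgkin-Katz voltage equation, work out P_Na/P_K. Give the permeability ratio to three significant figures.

Let α = P_Na/P_K. GHK: Vm = 58.5·log₁₀[(Kₒ + α·Naₒ)/(Kᵢ + α·Naᵢ)].
10^(Vm/58.5) = 10^(-59.0/58.5) = 0.098051
So 0.098051·(Kᵢ + α·Naᵢ) = Kₒ + α·Naₒ → α = (0.098051·143.0 − 4.06) / (103.0 − 0.098051·16.4)
α = (14.02 − 4.06) / (103.0 − 1.608) = 9.961/101.4 = 0.09825

0.0982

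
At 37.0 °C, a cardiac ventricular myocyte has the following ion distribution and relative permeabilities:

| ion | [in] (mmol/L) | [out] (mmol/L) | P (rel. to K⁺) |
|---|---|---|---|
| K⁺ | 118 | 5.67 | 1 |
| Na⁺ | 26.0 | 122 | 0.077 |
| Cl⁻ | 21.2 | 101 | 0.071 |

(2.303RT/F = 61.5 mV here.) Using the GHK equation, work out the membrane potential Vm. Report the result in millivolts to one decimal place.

-54.4 mV

Vm = 61.5 · log₁₀[(Σ P·[cation]ₒ + Σ P·[anion]ᵢ) / (Σ P·[cation]ᵢ + Σ P·[anion]ₒ)]
Numerator = 1×5.67 + 0.077×122 + 0.071×21.2 = 16.57
Denominator = 1×118 + 0.077×26.0 + 0.071×101 = 127.2
Vm = 61.5 · log₁₀(0.13029) = 61.5 × (-0.8851) = -54.43 mV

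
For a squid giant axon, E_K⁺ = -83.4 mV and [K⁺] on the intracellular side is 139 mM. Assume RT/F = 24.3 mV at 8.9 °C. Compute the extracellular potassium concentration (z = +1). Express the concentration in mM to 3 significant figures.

4.49 mM

Nernst: E = (24.3/1) · ln([out]/[in]), so ln([out]/[in]) = -83.4 × 1 / 24.3 = -3.4321.
[out]/[in] = e^(-3.4321) = 0.03232.
[out] = 0.03232 × 139 = 4.492 mM.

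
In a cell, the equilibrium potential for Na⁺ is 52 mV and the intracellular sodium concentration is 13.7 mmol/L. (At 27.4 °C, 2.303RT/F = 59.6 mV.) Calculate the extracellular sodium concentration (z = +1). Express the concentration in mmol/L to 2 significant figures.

100 mmol/L

Nernst: E = (59.6/1) · log₁₀([out]/[in]), so log₁₀([out]/[in]) = 52.0 × 1 / 59.6 = 0.8725.
[out]/[in] = 10^(0.8725) = 7.456.
[out] = 7.456 × 13.7 = 102.1 mmol/L.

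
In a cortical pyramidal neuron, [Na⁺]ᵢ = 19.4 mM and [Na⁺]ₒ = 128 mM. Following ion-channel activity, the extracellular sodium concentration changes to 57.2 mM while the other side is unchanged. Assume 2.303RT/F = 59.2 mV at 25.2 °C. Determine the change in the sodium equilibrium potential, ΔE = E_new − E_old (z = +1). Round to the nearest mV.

E_old = (59.2/1)·log₁₀(128/19.4) = 48.51 mV
E_new = (59.2/1)·log₁₀(57.2/19.4) = 27.80 mV
ΔE = 27.80 − (48.51) = -20.71 mV

-21 mV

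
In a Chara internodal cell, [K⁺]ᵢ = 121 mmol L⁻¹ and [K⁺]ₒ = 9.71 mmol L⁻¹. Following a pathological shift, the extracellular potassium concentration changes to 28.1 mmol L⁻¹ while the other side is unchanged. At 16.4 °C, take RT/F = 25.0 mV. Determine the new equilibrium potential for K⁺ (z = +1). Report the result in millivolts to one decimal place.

-36.5 mV

After the shift: [K⁺]_out = 28.1, [K⁺]_in = 121 mmol L⁻¹.
E_new = (25.0/1)·ln(28.1/121) = 25.00 · (-1.4600) = -36.50 mV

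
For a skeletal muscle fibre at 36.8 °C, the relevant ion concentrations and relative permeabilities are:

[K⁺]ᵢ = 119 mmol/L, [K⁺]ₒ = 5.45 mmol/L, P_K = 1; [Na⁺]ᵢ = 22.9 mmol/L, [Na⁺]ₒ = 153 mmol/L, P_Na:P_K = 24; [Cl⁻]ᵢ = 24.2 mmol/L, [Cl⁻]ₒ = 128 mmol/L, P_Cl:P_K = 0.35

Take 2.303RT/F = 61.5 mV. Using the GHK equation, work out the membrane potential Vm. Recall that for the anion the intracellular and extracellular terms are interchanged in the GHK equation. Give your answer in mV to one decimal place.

43.9 mV

Vm = 61.5 · log₁₀[(Σ P·[cation]ₒ + Σ P·[anion]ᵢ) / (Σ P·[cation]ᵢ + Σ P·[anion]ₒ)]
Numerator = 1×5.45 + 24×153 + 0.35×24.2 = 3686
Denominator = 1×119 + 24×22.9 + 0.35×128 = 713.4
Vm = 61.5 · log₁₀(5.1667) = 61.5 × (0.7132) = 43.86 mV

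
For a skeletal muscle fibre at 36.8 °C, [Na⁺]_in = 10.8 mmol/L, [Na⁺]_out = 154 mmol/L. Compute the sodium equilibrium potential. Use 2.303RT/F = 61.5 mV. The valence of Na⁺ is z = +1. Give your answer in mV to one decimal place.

71.0 mV

E = (61.5/z) · log₁₀([Na⁺]_out/[Na⁺]_in) with z = +1.
= (61.5/1) · log₁₀(154/10.8) = 61.50 · log₁₀(14.26)
= 61.50 · (1.1541) = 70.98 mV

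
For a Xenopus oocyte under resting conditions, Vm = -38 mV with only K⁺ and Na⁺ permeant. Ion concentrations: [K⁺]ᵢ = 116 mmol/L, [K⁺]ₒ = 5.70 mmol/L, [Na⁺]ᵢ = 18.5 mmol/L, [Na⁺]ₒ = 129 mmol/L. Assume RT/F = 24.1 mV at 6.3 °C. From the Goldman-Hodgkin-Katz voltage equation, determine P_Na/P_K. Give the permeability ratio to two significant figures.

0.15

Let α = P_Na/P_K. GHK: Vm = 24.1·ln[(Kₒ + α·Naₒ)/(Kᵢ + α·Naᵢ)].
e^(Vm/24.1) = e^(-38.0/24.1) = 0.20664
So 0.20664·(Kᵢ + α·Naᵢ) = Kₒ + α·Naₒ → α = (0.20664·116.0 − 5.7) / (129.0 − 0.20664·18.5)
α = (23.97 − 5.7) / (129.0 − 3.823) = 18.27/125.2 = 0.146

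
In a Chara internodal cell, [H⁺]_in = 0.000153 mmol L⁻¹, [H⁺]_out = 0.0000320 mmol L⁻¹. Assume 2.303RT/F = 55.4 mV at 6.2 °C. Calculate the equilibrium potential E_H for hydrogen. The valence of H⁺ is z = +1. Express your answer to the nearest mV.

E = (55.4/z) · log₁₀([H⁺]_out/[H⁺]_in) with z = +1.
= (55.4/1) · log₁₀(0.0000320/0.000153) = 55.40 · log₁₀(0.2092)
= 55.40 · (-0.6795) = -37.65 mV

-38 mV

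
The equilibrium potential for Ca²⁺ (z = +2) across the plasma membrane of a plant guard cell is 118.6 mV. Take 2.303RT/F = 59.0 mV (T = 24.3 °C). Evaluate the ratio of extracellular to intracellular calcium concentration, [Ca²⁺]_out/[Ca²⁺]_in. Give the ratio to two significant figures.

10000

log₁₀([out]/[in]) = E·z/(59.0) = 118.6 × 2 / 59.0 = 4.0203
[out]/[in] = 10^(4.0203) = 1.048e+04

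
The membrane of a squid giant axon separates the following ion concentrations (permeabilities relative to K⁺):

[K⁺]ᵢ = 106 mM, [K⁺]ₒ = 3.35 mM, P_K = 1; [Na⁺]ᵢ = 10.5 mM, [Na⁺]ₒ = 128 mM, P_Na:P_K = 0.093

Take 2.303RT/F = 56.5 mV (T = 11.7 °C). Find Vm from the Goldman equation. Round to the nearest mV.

Vm = 56.5 · log₁₀[(Σ P·[cation]ₒ + Σ P·[anion]ᵢ) / (Σ P·[cation]ᵢ + Σ P·[anion]ₒ)]
Numerator = 1×3.35 + 0.093×128 = 15.25
Denominator = 1×106 + 0.093×10.5 = 107
Vm = 56.5 · log₁₀(0.14259) = 56.5 × (-0.8459) = -47.79 mV

-48 mV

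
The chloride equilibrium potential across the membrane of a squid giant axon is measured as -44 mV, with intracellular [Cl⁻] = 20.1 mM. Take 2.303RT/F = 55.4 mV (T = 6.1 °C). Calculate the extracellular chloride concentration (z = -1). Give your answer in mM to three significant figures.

125 mM

Nernst: E = (55.4/-1) · log₁₀([out]/[in]), so log₁₀([out]/[in]) = -44.0 × -1 / 55.4 = 0.7942.
[out]/[in] = 10^(0.7942) = 6.226.
[out] = 6.226 × 20.1 = 125.1 mM.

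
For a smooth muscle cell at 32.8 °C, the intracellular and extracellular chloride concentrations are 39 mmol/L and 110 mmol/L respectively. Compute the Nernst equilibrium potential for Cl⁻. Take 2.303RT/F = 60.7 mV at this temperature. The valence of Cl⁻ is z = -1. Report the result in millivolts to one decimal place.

-27.3 mV

E = (60.7/z) · log₁₀([Cl⁻]_out/[Cl⁻]_in) with z = -1.
For an anion, dividing by z = -1 reverses the sign.
= (60.7/-1) · log₁₀(110/39) = -60.70 · log₁₀(2.821)
= -60.70 · (0.4503) = -27.33 mV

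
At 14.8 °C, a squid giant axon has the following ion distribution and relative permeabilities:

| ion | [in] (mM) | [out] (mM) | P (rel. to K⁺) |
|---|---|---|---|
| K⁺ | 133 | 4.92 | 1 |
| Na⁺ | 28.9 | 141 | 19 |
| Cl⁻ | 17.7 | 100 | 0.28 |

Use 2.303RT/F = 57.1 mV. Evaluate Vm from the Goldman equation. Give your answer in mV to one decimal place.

33.0 mV

Vm = 57.1 · log₁₀[(Σ P·[cation]ₒ + Σ P·[anion]ᵢ) / (Σ P·[cation]ᵢ + Σ P·[anion]ₒ)]
Numerator = 1×4.92 + 19×141 + 0.28×17.7 = 2689
Denominator = 1×133 + 19×28.9 + 0.28×100 = 710.1
Vm = 57.1 · log₁₀(3.7866) = 57.1 × (0.5783) = 33.02 mV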